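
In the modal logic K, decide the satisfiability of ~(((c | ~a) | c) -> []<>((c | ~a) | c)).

1. ~(((c | ~a) | c) -> []<>((c | ~a) | c)), u
2. (c | ~a) | c, u
3. ~[]<>((c | ~a) | c), u
4. c, u
5. ~<>((c | ~a) | c), v
Accessibility: uRv

Yes, satisfiable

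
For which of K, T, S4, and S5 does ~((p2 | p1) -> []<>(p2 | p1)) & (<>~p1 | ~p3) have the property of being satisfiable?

K, T, S4

S4-tableau for the formula:
1. ~((p2 | p1) -> []<>(p2 | p1)) & (<>~p1 | ~p3), w0
2. ~((p2 | p1) -> []<>(p2 | p1)), w0
3. <>~p1 | ~p3, w0
4. p2 | p1, w0
5. ~[]<>(p2 | p1), w0
6. ~p3, w0
7. p1, w0
8. ~<>(p2 | p1), w1
9. ~(p2 | p1), w1
10. ~p2, w1
11. ~p1, w1
Accessibility: w0Rw0, w0Rw1, w1Rw1
Complete open branch: satisfiable in S4, hence also in K, T (this S4-model is also a K-model and a T-model).
S5-tableau for the formula:
1. ~((p2 | p1) -> []<>(p2 | p1)) & (<>~p1 | ~p3), w0
2. ~((p2 | p1) -> []<>(p2 | p1)), w0
3. <>~p1 | ~p3, w0
4. p2 | p1, w0
5. ~[]<>(p2 | p1), w0
6. ~p3, w0
7. p1, w0
8. ~<>(p2 | p1), w1
9. ~(p2 | p1), w0
10. ~p2, w0
11. ~p1, w0
Accessibility: w0Rw0, w0Rw1, w1Rw0, w1Rw1
Branch closes: p1 and ~p1 both at w0.
Every branch closes (one shown): unsatisfiable in S5.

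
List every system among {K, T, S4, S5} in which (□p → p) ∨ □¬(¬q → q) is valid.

T, S4, S5

T-tableau for the negation ¬((□p → p) ∨ □¬(¬q → q)):
1. ¬((□p → p) ∨ □¬(¬q → q)), u
2. ¬(□p → p), u
3. ¬□¬(¬q → q), u
4. □p, u
5. ¬p, u
6. p, u
Accessibility: uRu
Branch closes: p and ¬p both at u.
Every branch closes (one shown): valid in T, hence also in S4, S5 (every theorem of T is a theorem of S4 and S5).
K-tableau for the negation ¬((□p → p) ∨ □¬(¬q → q)):
1. ¬((□p → p) ∨ □¬(¬q → q)), u
2. ¬(□p → p), u
3. ¬□¬(¬q → q), u
4. □p, u
5. ¬p, u
6. ¬q → q, v
7. p, v
8. q, v
Accessibility: uRv
Complete open branch: countermodel on a K-frame, so not valid in K.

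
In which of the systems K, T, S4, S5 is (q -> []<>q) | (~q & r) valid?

S5

S4-tableau for the negation ~((q -> []<>q) | (~q & r)):
1. ~((q -> []<>q) | (~q & r)), u
2. ~(q -> []<>q), u
3. ~(~q & r), u
4. q, u
5. ~[]<>q, u
6. ~r, u
7. ~<>q, v
8. ~q, v
Accessibility: uRu, uRv, vRv
Complete open branch: countermodel on an S4-frame, so not valid in S4, nor in K, T (the same frame is also a K-frame and a T-frame).
S5-tableau for the negation ~((q -> []<>q) | (~q & r)):
1. ~((q -> []<>q) | (~q & r)), u
2. ~(q -> []<>q), u
3. ~(~q & r), u
4. q, u
5. ~[]<>q, u
6. ~r, u
7. ~<>q, v
8. ~q, u
Accessibility: uRu, uRv, vRu, vRv
Branch closes: q and ~q both at u.
Every branch closes (one shown): valid in S5.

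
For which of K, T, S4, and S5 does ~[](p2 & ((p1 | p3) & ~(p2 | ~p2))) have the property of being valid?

T, S4, S5

T-tableau for the negation [](p2 & ((p1 | p3) & ~(p2 | ~p2))):
1. [](p2 & ((p1 | p3) & ~(p2 | ~p2))), w0
2. p2 & ((p1 | p3) & ~(p2 | ~p2)), w0
3. p2, w0
4. (p1 | p3) & ~(p2 | ~p2), w0
5. p1 | p3, w0
6. ~(p2 | ~p2), w0
7. ~p2, w0
Accessibility: w0Rw0
Branch closes: p2 and ~p2 both at w0.
Every branch closes (one shown): valid in T, hence also in S4, S5 (every theorem of T is a theorem of S4 and S5).
K-tableau for the negation [](p2 & ((p1 | p3) & ~(p2 | ~p2))):
1. [](p2 & ((p1 | p3) & ~(p2 | ~p2))), w0
Complete open branch: countermodel on a K-frame, so not valid in K.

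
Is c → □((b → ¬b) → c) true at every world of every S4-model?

Tableau for the negation ¬(c → □((b → ¬b) → c)):
1. ¬(c → □((b → ¬b) → c)), u
2. c, u   [¬→-rule on 1]
3. ¬□((b → ¬b) → c), u   [¬→-rule on 1]
4. ¬((b → ¬b) → c), v   [¬□-rule on 3: fresh world v, uRv]
5. b → ¬b, v   [¬→-rule on 4]
6. ¬c, v   [¬→-rule on 4]
7. ¬b, v   [→-rule on 5 (branches; this branch)]
Accessibility: uRu, uRv, vRv
The negation has an open branch (countermodel exists).

No, not valid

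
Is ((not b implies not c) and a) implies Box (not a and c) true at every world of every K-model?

Tableau for the negation not (((not b implies not c) and a) implies Box (not a and c)):
1. not (((not b implies not c) and a) implies Box (not a and c)), 0
2. (not b implies not c) and a, 0
3. not Box (not a and c), 0
4. not b implies not c, 0
5. a, 0
6. not c, 0
7. not (not a and c), 1
8. not c, 1
Accessibility: 0R1
The negation has an open branch (countermodel exists).

Not valid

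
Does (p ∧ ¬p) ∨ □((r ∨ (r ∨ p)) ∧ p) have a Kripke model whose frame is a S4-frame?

Yes, satisfiable

1. (p ∧ ¬p) ∨ □((r ∨ (r ∨ p)) ∧ p), 0
2. □((r ∨ (r ∨ p)) ∧ p), 0
3. (r ∨ (r ∨ p)) ∧ p, 0
4. r ∨ (r ∨ p), 0
5. p, 0
6. r ∨ p, 0
Accessibility: 0R0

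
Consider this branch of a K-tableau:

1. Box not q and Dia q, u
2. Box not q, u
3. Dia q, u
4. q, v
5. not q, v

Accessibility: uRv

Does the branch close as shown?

Closed

Both q and not q appear at v.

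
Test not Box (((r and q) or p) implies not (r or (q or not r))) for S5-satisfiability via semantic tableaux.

1. not Box (((r and q) or p) implies not (r or (q or not r))), u
2. not (((r and q) or p) implies not (r or (q or not r))), v
3. (r and q) or p, v
4. r or (q or not r), v
5. p, v
6. q or not r, v
7. not r, v
Accessibility: uRu, uRv, vRu, vRv

Satisfiable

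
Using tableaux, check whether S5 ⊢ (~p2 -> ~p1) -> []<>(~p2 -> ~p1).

Tableau for the negation ~((~p2 -> ~p1) -> []<>(~p2 -> ~p1)):
1. ~((~p2 -> ~p1) -> []<>(~p2 -> ~p1)), 0
2. ~p2 -> ~p1, 0   [~->-rule on 1]
3. ~[]<>(~p2 -> ~p1), 0   [~->-rule on 1]
4. ~p1, 0   [->-rule on 2 (branches; this branch)]
5. ~<>(~p2 -> ~p1), 1   [~[]-rule on 3: fresh world 1, 0R1]
6. ~(~p2 -> ~p1), 0   [~<>-rule on 5 via 1R0]
7. ~p2, 0   [~->-rule on 6]
8. p1, 0   [~->-rule on 6]
Accessibility: 0R0, 0R1, 1R0, 1R1
Branch closes: p1 and ~p1 both at 0.
All branches of the negation close; one closing branch shown above.

Valid in S5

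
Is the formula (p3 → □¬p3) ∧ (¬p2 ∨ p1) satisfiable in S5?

1. (p3 → □¬p3) ∧ (¬p2 ∨ p1), w0
2. p3 → □¬p3, w0
3. ¬p2 ∨ p1, w0
4. □¬p3, w0
5. ¬p3, w0
6. p1, w0
Accessibility: w0Rw0

Satisfiable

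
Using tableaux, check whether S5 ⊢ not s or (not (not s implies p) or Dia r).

Invalid (countermodel exists)

Tableau for the negation not (not s or (not (not s implies p) or Dia r)):
1. not (not s or (not (not s implies p) or Dia r)), u
2. s, u
3. not (not (not s implies p) or Dia r), u
4. not s implies p, u
5. not Dia r, u
6. not r, u
7. p, u
Accessibility: uRu
The negation has an open branch (countermodel exists).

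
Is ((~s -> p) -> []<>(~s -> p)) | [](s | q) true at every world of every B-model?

Tableau for the negation ~(((~s -> p) -> []<>(~s -> p)) | [](s | q)):
1. ~(((~s -> p) -> []<>(~s -> p)) | [](s | q)), 0
2. ~((~s -> p) -> []<>(~s -> p)), 0
3. ~[](s | q), 0
4. ~s -> p, 0
5. ~[]<>(~s -> p), 0
6. p, 0
7. ~(s | q), 1
8. ~s, 1
9. ~q, 1
10. ~<>(~s -> p), 2
11. ~(~s -> p), 0
12. ~s, 0
13. ~p, 0
Accessibility: 0R0, 0R1, 0R2, 1R0, 1R1, 2R0, 2R2
Branch closes: p and ~p both at 0.
All branches of the negation close; one closing branch shown above.

Valid in B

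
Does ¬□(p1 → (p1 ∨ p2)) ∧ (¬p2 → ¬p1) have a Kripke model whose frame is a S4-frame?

1. ¬□(p1 → (p1 ∨ p2)) ∧ (¬p2 → ¬p1), w0
2. ¬□(p1 → (p1 ∨ p2)), w0
3. ¬p2 → ¬p1, w0
4. ¬p1, w0
5. ¬(p1 → (p1 ∨ p2)), w1
6. p1, w1
7. ¬(p1 ∨ p2), w1
8. ¬p1, w1
9. ¬p2, w1
Accessibility: w0Rw0, w0Rw1, w1Rw1
Branch closes: p1 and ¬p1 both at w1.
(One branch shown.) All branches close.

Unsatisfiable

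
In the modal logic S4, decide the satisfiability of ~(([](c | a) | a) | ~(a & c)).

1. ~(([](c | a) | a) | ~(a & c)), 0
2. ~([](c | a) | a), 0
3. a & c, 0
4. ~[](c | a), 0
5. ~a, 0
6. a, 0
7. c, 0
Accessibility: 0R0
Branch closes: a and ~a both at 0.
All branches of the tableau close; one closing branch shown above.

No, unsatisfiable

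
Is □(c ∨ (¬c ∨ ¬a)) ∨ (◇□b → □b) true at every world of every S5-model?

Tableau for the negation ¬(□(c ∨ (¬c ∨ ¬a)) ∨ (◇□b → □b)):
1. ¬(□(c ∨ (¬c ∨ ¬a)) ∨ (◇□b → □b)), w0
2. ¬□(c ∨ (¬c ∨ ¬a)), w0
3. ¬(◇□b → □b), w0
4. ◇□b, w0
5. ¬□b, w0
6. ¬(c ∨ (¬c ∨ ¬a)), w1
7. ¬c, w1
8. ¬(¬c ∨ ¬a), w1
9. c, w1
10. a, w1
Accessibility: w0Rw0, w0Rw1, w1Rw0, w1Rw1
Branch closes: c and ¬c both at w1.
Every branch of the negation's tableau closes; the branch above is one of them.

Yes, valid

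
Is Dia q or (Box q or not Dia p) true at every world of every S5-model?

Invalid (countermodel exists)

Tableau for the negation not (Dia q or (Box q or not Dia p)):
1. not (Dia q or (Box q or not Dia p)), 0
2. not Dia q, 0
3. not (Box q or not Dia p), 0
4. not Box q, 0
5. Dia p, 0
6. not q, 0
7. not q, 1
8. p, 2
9. not q, 2
Accessibility: 0R0, 0R1, 0R2, 1R0, 1R1, 1R2, 2R0, 2R1, 2R2
The negation has an open branch (countermodel exists).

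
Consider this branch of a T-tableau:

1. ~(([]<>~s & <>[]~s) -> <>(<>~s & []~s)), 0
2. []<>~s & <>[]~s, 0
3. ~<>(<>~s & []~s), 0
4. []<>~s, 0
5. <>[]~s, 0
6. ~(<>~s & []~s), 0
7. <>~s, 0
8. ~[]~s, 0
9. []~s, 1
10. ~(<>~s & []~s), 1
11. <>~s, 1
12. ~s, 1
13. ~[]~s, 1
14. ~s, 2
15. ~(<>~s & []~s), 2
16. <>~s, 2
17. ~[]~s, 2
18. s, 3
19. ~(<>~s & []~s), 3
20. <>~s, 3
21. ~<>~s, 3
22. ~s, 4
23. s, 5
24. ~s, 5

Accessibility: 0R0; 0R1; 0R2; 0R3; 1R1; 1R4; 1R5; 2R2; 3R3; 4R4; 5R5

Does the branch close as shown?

Both s and ~s appear at 5.

Closed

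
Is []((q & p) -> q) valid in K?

Tableau for the negation ~[]((q & p) -> q):
1. ~[]((q & p) -> q), u
2. ~((q & p) -> q), v
3. q & p, v
4. ~q, v
5. q, v
6. p, v
Accessibility: uRv
Branch closes: q and ~q both at v.
All branches of the negation close; one closing branch shown above.

Valid in K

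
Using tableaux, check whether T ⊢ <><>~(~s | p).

Tableau for the negation ~<><>~(~s | p):
1. ~<><>~(~s | p), 0
2. ~<>~(~s | p), 0   [~<>-rule on 1 via 0R0]
3. ~s | p, 0   [~<>-rule on 2 via 0R0]
4. p, 0   [|-rule on 3 (branches; this branch)]
Accessibility: 0R0
The negation has an open branch (countermodel exists).

No, not valid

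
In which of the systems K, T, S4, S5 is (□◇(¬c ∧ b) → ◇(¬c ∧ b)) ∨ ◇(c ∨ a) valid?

T, S4, S5

T-tableau for the negation ¬((□◇(¬c ∧ b) → ◇(¬c ∧ b)) ∨ ◇(c ∨ a)):
1. ¬((□◇(¬c ∧ b) → ◇(¬c ∧ b)) ∨ ◇(c ∨ a)), w0
2. ¬(□◇(¬c ∧ b) → ◇(¬c ∧ b)), w0   [¬∨-rule on 1]
3. ¬◇(c ∨ a), w0   [¬∨-rule on 1]
4. □◇(¬c ∧ b), w0   [¬→-rule on 2]
5. ¬◇(¬c ∧ b), w0   [¬→-rule on 2]
6. ¬(c ∨ a), w0   [¬◇-rule on 3 via w0Rw0]
7. ¬c, w0   [¬∨-rule on 6]
8. ¬a, w0   [¬∨-rule on 6]
9. ◇(¬c ∧ b), w0   [□-rule on 4 via w0Rw0]
10. ¬(¬c ∧ b), w0   [¬◇-rule on 5 via w0Rw0]
11. ¬b, w0   [¬∧-rule on 10 (branches; this branch)]
12. ¬c ∧ b, w1   [◇-rule on 9: fresh world w1, w0Rw1]
13. ¬c, w1   [∧-rule on 12]
14. b, w1   [∧-rule on 12]
15. ¬(c ∨ a), w1   [¬◇-rule on 3 via w0Rw1]
16. ¬a, w1   [¬∨-rule on 15]
17. ◇(¬c ∧ b), w1   [□-rule on 4 via w0Rw1]
18. ¬(¬c ∧ b), w1   [¬◇-rule on 5 via w0Rw1]
19. ¬b, w1   [¬∧-rule on 18 (branches; this branch)]
Accessibility: w0Rw0, w0Rw1, w1Rw1
Branch closes: b and ¬b both at w1.
Every branch closes (one shown): valid in T, hence also in S4, S5 (every theorem of T is a theorem of S4 and S5).
K-tableau for the negation ¬((□◇(¬c ∧ b) → ◇(¬c ∧ b)) ∨ ◇(c ∨ a)):
1. ¬((□◇(¬c ∧ b) → ◇(¬c ∧ b)) ∨ ◇(c ∨ a)), w0
2. ¬(□◇(¬c ∧ b) → ◇(¬c ∧ b)), w0   [¬∨-rule on 1]
3. ¬◇(c ∨ a), w0   [¬∨-rule on 1]
4. □◇(¬c ∧ b), w0   [¬→-rule on 2]
5. ¬◇(¬c ∧ b), w0   [¬→-rule on 2]
Complete open branch: countermodel on a K-frame, so not valid in K.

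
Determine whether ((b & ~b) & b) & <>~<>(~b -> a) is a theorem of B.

No, not valid

Tableau for the negation ~(((b & ~b) & b) & <>~<>(~b -> a)):
1. ~(((b & ~b) & b) & <>~<>(~b -> a)), u
2. ~<>~<>(~b -> a), u
3. <>(~b -> a), u
4. ~b -> a, v
5. <>(~b -> a), v
6. a, v
7. ~b -> a, w
8. a, w
Accessibility: uRu, uRv, vRu, vRv, vRw, wRv, wRw
The negation has an open branch (countermodel exists).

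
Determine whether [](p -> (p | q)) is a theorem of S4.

Tableau for the negation ~[](p -> (p | q)):
1. ~[](p -> (p | q)), w0
2. ~(p -> (p | q)), w1   [~[]-rule on 1: fresh world w1, w0Rw1]
3. p, w1   [~->-rule on 2]
4. ~(p | q), w1   [~->-rule on 2]
5. ~p, w1   [~|-rule on 4]
6. ~q, w1   [~|-rule on 4]
Accessibility: w0Rw0, w0Rw1, w1Rw1
Branch closes: p and ~p both at w1.
Every branch of the negation's tableau closes; the branch above is one of them.

Yes, valid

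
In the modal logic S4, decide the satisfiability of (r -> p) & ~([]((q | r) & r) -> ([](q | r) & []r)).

Unsatisfiable

1. (r -> p) & ~([]((q | r) & r) -> ([](q | r) & []r)), w0
2. r -> p, w0
3. ~([]((q | r) & r) -> ([](q | r) & []r)), w0
4. []((q | r) & r), w0
5. ~([](q | r) & []r), w0
6. (q | r) & r, w0
7. q | r, w0
8. r, w0
9. p, w0
10. ~[](q | r), w0
11. ~(q | r), w1
12. ~q, w1
13. ~r, w1
14. (q | r) & r, w1
15. q | r, w1
16. r, w1
Accessibility: w0Rw0, w0Rw1, w1Rw1
Branch closes: r and ~r both at w1.
(One branch shown.) All branches close.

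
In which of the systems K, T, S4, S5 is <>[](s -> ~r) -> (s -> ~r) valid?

S4-tableau for the negation ~(<>[](s -> ~r) -> (s -> ~r)):
1. ~(<>[](s -> ~r) -> (s -> ~r)), 0
2. <>[](s -> ~r), 0   [~->-rule on 1]
3. ~(s -> ~r), 0   [~->-rule on 1]
4. s, 0   [~->-rule on 3]
5. r, 0   [~->-rule on 3]
6. [](s -> ~r), 1   [<>-rule on 2: fresh world 1, 0R1]
7. s -> ~r, 1   [[]-rule on 6 via 1R1]
8. ~r, 1   [->-rule on 7 (branches; this branch)]
Accessibility: 0R0, 0R1, 1R1
Complete open branch: countermodel on an S4-frame, so not valid in S4, nor in K, T (the same frame is also a K-frame and a T-frame).
S5-tableau for the negation ~(<>[](s -> ~r) -> (s -> ~r)):
1. ~(<>[](s -> ~r) -> (s -> ~r)), 0
2. <>[](s -> ~r), 0   [~->-rule on 1]
3. ~(s -> ~r), 0   [~->-rule on 1]
4. s, 0   [~->-rule on 3]
5. r, 0   [~->-rule on 3]
6. [](s -> ~r), 1   [<>-rule on 2: fresh world 1, 0R1]
7. s -> ~r, 0   [[]-rule on 6 via 1R0]
8. s -> ~r, 1   [[]-rule on 6 via 1R1]
9. ~r, 0   [->-rule on 7 (branches; this branch)]
Accessibility: 0R0, 0R1, 1R0, 1R1
Branch closes: r and ~r both at 0.
Every branch closes (one shown): valid in S5.

S5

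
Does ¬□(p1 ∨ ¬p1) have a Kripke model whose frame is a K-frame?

Unsatisfiable

1. ¬□(p1 ∨ ¬p1), 0
2. ¬(p1 ∨ ¬p1), 1
3. ¬p1, 1
4. p1, 1
Accessibility: 0R1
Branch closes: p1 and ¬p1 both at 1.
All branches of the tableau close; one closing branch shown above.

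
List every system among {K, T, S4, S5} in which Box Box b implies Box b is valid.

T, S4, S5

K-tableau for the negation not (Box Box b implies Box b):
1. not (Box Box b implies Box b), u
2. Box Box b, u
3. not Box b, u
4. not b, v
5. Box b, v
Accessibility: uRv
Complete open branch: countermodel on a K-frame, so not valid in K.
T-tableau for the negation not (Box Box b implies Box b):
1. not (Box Box b implies Box b), u
2. Box Box b, u
3. not Box b, u
4. Box b, u
5. b, u
6. not b, v
7. Box b, v
8. b, v
Accessibility: uRu, uRv, vRv
Branch closes: b and not b both at v.
Every branch closes (one shown): valid in T, hence also in S4, S5 (every theorem of T is a theorem of S4 and S5).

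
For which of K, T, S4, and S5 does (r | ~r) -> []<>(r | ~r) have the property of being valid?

K-tableau for the negation ~((r | ~r) -> []<>(r | ~r)):
1. ~((r | ~r) -> []<>(r | ~r)), w0
2. r | ~r, w0   [~->-rule on 1]
3. ~[]<>(r | ~r), w0   [~->-rule on 1]
4. ~r, w0   [|-rule on 2 (branches; this branch)]
5. ~<>(r | ~r), w1   [~[]-rule on 3: fresh world w1, w0Rw1]
Accessibility: w0Rw1
Complete open branch: countermodel on a K-frame, so not valid in K.
T-tableau for the negation ~((r | ~r) -> []<>(r | ~r)):
1. ~((r | ~r) -> []<>(r | ~r)), w0
2. r | ~r, w0   [~->-rule on 1]
3. ~[]<>(r | ~r), w0   [~->-rule on 1]
4. ~r, w0   [|-rule on 2 (branches; this branch)]
5. ~<>(r | ~r), w1   [~[]-rule on 3: fresh world w1, w0Rw1]
6. ~(r | ~r), w1   [~<>-rule on 5 via w1Rw1]
7. ~r, w1   [~|-rule on 6]
8. r, w1   [~|-rule on 6]
Accessibility: w0Rw0, w0Rw1, w1Rw1
Branch closes: r and ~r both at w1.
Every branch closes (one shown): valid in T, hence also in S4, S5 (every theorem of T is a theorem of S4 and S5).

T, S4, S5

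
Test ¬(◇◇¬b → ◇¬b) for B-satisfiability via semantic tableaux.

1. ¬(◇◇¬b → ◇¬b), u
2. ◇◇¬b, u
3. ¬◇¬b, u
4. b, u
5. ◇¬b, v
6. b, v
7. ¬b, w
Accessibility: uRu, uRv, vRu, vRv, vRw, wRv, wRw

Yes, satisfiable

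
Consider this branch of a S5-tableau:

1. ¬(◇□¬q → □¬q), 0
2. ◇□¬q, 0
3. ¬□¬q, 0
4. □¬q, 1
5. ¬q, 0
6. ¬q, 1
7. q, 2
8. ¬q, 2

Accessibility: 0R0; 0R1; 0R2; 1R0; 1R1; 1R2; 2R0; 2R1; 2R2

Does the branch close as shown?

Both q and ¬q appear at 2.

Closed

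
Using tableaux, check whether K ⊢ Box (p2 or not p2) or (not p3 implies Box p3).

Tableau for the negation not (Box (p2 or not p2) or (not p3 implies Box p3)):
1. not (Box (p2 or not p2) or (not p3 implies Box p3)), w0
2. not Box (p2 or not p2), w0
3. not (not p3 implies Box p3), w0
4. not p3, w0
5. not Box p3, w0
6. not (p2 or not p2), w1
7. not p2, w1
8. p2, w1
Accessibility: w0Rw1
Branch closes: p2 and not p2 both at w1.
Every branch of the negation's tableau closes; the branch above is one of them.

Yes, valid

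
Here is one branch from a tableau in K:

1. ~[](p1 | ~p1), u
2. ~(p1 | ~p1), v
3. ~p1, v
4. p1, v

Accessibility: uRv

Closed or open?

Yes, closed

Both p1 and ~p1 appear at v.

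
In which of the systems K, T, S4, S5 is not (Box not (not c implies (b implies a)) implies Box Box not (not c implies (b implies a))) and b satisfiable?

K, T

T-tableau for the formula:
1. not (Box not (not c implies (b implies a)) implies Box Box not (not c implies (b implies a))) and b, 0
2. not (Box not (not c implies (b implies a)) implies Box Box not (not c implies (b implies a))), 0
3. b, 0
4. Box not (not c implies (b implies a)), 0
5. not Box Box not (not c implies (b implies a)), 0
6. not (not c implies (b implies a)), 0
7. not c, 0
8. not (b implies a), 0
9. not a, 0
10. not Box not (not c implies (b implies a)), 1
11. not (not c implies (b implies a)), 1
12. not c, 1
13. not (b implies a), 1
14. b, 1
15. not a, 1
16. not c implies (b implies a), 2
17. b implies a, 2
18. a, 2
Accessibility: 0R0, 0R1, 1R1, 1R2, 2R2
Complete open branch: satisfiable in T, hence also in K (this T-model is also a K-model).
S4-tableau for the formula:
1. not (Box not (not c implies (b implies a)) implies Box Box not (not c implies (b implies a))) and b, 0
2. not (Box not (not c implies (b implies a)) implies Box Box not (not c implies (b implies a))), 0
3. b, 0
4. Box not (not c implies (b implies a)), 0
5. not Box Box not (not c implies (b implies a)), 0
6. not (not c implies (b implies a)), 0
7. not c, 0
8. not (b implies a), 0
9. not a, 0
10. not Box not (not c implies (b implies a)), 1
11. not (not c implies (b implies a)), 1
12. not c, 1
13. not (b implies a), 1
14. b, 1
15. not a, 1
16. not c implies (b implies a), 2
17. not (not c implies (b implies a)), 2
18. not c, 2
19. not (b implies a), 2
20. b, 2
21. not a, 2
22. b implies a, 2
23. a, 2
Accessibility: 0R0, 0R1, 0R2, 1R1, 1R2, 2R2
Branch closes: a and not a both at 2.
Every branch closes (one shown): unsatisfiable in S4, hence also in S5 (every S5-frame is an S4-frame).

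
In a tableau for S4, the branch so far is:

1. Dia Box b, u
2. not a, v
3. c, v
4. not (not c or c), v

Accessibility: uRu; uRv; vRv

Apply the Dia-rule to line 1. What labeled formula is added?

a fresh world w with uRw, and Box b at w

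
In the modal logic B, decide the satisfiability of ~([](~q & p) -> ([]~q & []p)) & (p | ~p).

1. ~([](~q & p) -> ([]~q & []p)) & (p | ~p), u
2. ~([](~q & p) -> ([]~q & []p)), u   [&-rule on 1]
3. p | ~p, u   [&-rule on 1]
4. [](~q & p), u   [~->-rule on 2]
5. ~([]~q & []p), u   [~->-rule on 2]
6. ~q & p, u   [[]-rule on 4 via uRu]
7. ~q, u   [&-rule on 6]
8. p, u   [&-rule on 6]
9. ~[]p, u   [~&-rule on 5 (branches; this branch)]
10. ~p, v   [~[]-rule on 9: fresh world v, uRv]
11. ~q & p, v   [[]-rule on 4 via uRv]
12. ~q, v   [&-rule on 11]
13. p, v   [&-rule on 11]
Accessibility: uRu, uRv, vRu, vRv
Branch closes: p and ~p both at v.
All branches of the tableau close; one closing branch shown above.

No, unsatisfiable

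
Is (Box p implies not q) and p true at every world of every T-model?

No, not valid

Tableau for the negation not ((Box p implies not q) and p):
1. not ((Box p implies not q) and p), 0
2. not p, 0
Accessibility: 0R0
The negation has an open branch (countermodel exists).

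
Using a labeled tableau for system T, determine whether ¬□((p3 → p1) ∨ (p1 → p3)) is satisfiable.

No, unsatisfiable

1. ¬□((p3 → p1) ∨ (p1 → p3)), 0
2. ¬((p3 → p1) ∨ (p1 → p3)), 1
3. ¬(p3 → p1), 1
4. ¬(p1 → p3), 1
5. p3, 1
6. ¬p1, 1
7. p1, 1
8. ¬p3, 1
Accessibility: 0R0, 0R1, 1R1
Branch closes: p1 and ¬p1 both at 1.
Every branch closes; the branch above is one of them.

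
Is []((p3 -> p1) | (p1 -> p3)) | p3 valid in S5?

Yes, valid

Tableau for the negation ~([]((p3 -> p1) | (p1 -> p3)) | p3):
1. ~([]((p3 -> p1) | (p1 -> p3)) | p3), 0
2. ~[]((p3 -> p1) | (p1 -> p3)), 0
3. ~p3, 0
4. ~((p3 -> p1) | (p1 -> p3)), 1
5. ~(p3 -> p1), 1
6. ~(p1 -> p3), 1
7. p3, 1
8. ~p1, 1
9. p1, 1
10. ~p3, 1
Accessibility: 0R0, 0R1, 1R0, 1R1
Branch closes: p1 and ~p1 both at 1.
Every branch of the negation's tableau closes; the branch above is one of them.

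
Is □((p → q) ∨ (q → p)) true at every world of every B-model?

Valid

Tableau for the negation ¬□((p → q) ∨ (q → p)):
1. ¬□((p → q) ∨ (q → p)), u
2. ¬((p → q) ∨ (q → p)), v
3. ¬(p → q), v
4. ¬(q → p), v
5. p, v
6. ¬q, v
7. q, v
8. ¬p, v
Accessibility: uRu, uRv, vRu, vRv
Branch closes: q and ¬q both at v.
All branches of the negation close; one closing branch shown above.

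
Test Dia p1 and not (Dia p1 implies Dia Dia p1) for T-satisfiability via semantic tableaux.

No, unsatisfiable

1. Dia p1 and not (Dia p1 implies Dia Dia p1), 0
2. Dia p1, 0
3. not (Dia p1 implies Dia Dia p1), 0
4. not Dia Dia p1, 0
5. not Dia p1, 0
6. not p1, 0
7. p1, 1
8. not Dia p1, 1
9. not p1, 1
Accessibility: 0R0, 0R1, 1R1
Branch closes: p1 and not p1 both at 1.
All branches of the tableau close; one closing branch shown above.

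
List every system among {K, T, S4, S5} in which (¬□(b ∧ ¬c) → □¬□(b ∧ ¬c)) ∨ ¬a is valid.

S5

S4-tableau for the negation ¬((¬□(b ∧ ¬c) → □¬□(b ∧ ¬c)) ∨ ¬a):
1. ¬((¬□(b ∧ ¬c) → □¬□(b ∧ ¬c)) ∨ ¬a), u
2. ¬(¬□(b ∧ ¬c) → □¬□(b ∧ ¬c)), u
3. a, u
4. ¬□(b ∧ ¬c), u
5. ¬□¬□(b ∧ ¬c), u
6. ¬(b ∧ ¬c), v
7. c, v
8. □(b ∧ ¬c), w
9. b ∧ ¬c, w
10. b, w
11. ¬c, w
Accessibility: uRu, uRv, uRw, vRv, wRw
Complete open branch: countermodel on an S4-frame, so not valid in S4, nor in K, T (the same frame is also a K-frame and a T-frame).
S5-tableau for the negation ¬((¬□(b ∧ ¬c) → □¬□(b ∧ ¬c)) ∨ ¬a):
1. ¬((¬□(b ∧ ¬c) → □¬□(b ∧ ¬c)) ∨ ¬a), u
2. ¬(¬□(b ∧ ¬c) → □¬□(b ∧ ¬c)), u
3. a, u
4. ¬□(b ∧ ¬c), u
5. ¬□¬□(b ∧ ¬c), u
6. ¬(b ∧ ¬c), v
7. c, v
8. □(b ∧ ¬c), w
9. b ∧ ¬c, u
10. b, u
11. ¬c, u
12. b ∧ ¬c, v
13. b, v
14. ¬c, v
Accessibility: uRu, uRv, uRw, vRu, vRv, vRw, wRu, wRv, wRw
Branch closes: c and ¬c both at v.
Every branch closes (one shown): valid in S5.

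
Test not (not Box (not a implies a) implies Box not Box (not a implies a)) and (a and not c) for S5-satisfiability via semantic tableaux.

Unsatisfiable (every branch closes)

1. not (not Box (not a implies a) implies Box not Box (not a implies a)) and (a and not c), w0
2. not (not Box (not a implies a) implies Box not Box (not a implies a)), w0
3. a and not c, w0
4. not Box (not a implies a), w0
5. not Box not Box (not a implies a), w0
6. a, w0
7. not c, w0
8. not (not a implies a), w1
9. not a, w1
10. Box (not a implies a), w2
11. not a implies a, w0
12. not a implies a, w1
13. not a implies a, w2
14. a, w1
Accessibility: w0Rw0, w0Rw1, w0Rw2, w1Rw0, w1Rw1, w1Rw2, w2Rw0, w2Rw1, w2Rw2
Branch closes: a and not a both at w1.
(One branch shown.) All branches close.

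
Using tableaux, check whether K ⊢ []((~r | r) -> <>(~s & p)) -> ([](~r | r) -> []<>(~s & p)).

Tableau for the negation ~([]((~r | r) -> <>(~s & p)) -> ([](~r | r) -> []<>(~s & p))):
1. ~([]((~r | r) -> <>(~s & p)) -> ([](~r | r) -> []<>(~s & p))), 0
2. []((~r | r) -> <>(~s & p)), 0
3. ~([](~r | r) -> []<>(~s & p)), 0
4. [](~r | r), 0
5. ~[]<>(~s & p), 0
6. ~<>(~s & p), 1
7. (~r | r) -> <>(~s & p), 1
8. ~r | r, 1
9. <>(~s & p), 1
10. r, 1
11. ~s & p, 2
12. ~s, 2
13. p, 2
14. ~(~s & p), 2
15. ~p, 2
Accessibility: 0R1, 1R2
Branch closes: p and ~p both at 2.
Every branch of the negation's tableau closes; the branch above is one of them.

Valid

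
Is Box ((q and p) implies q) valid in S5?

Tableau for the negation not Box ((q and p) implies q):
1. not Box ((q and p) implies q), 0
2. not ((q and p) implies q), 1
3. q and p, 1
4. not q, 1
5. q, 1
6. p, 1
Accessibility: 0R0, 0R1, 1R0, 1R1
Branch closes: q and not q both at 1.
All branches of the negation close; one closing branch shown above.

Valid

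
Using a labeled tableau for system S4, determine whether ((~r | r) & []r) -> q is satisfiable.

1. ((~r | r) & []r) -> q, 0
2. q, 0
Accessibility: 0R0

Satisfiable (open branch found)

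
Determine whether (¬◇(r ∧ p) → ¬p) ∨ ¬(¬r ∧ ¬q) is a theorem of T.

Tableau for the negation ¬((¬◇(r ∧ p) → ¬p) ∨ ¬(¬r ∧ ¬q)):
1. ¬((¬◇(r ∧ p) → ¬p) ∨ ¬(¬r ∧ ¬q)), u
2. ¬(¬◇(r ∧ p) → ¬p), u
3. ¬r ∧ ¬q, u
4. ¬◇(r ∧ p), u
5. p, u
6. ¬r, u
7. ¬q, u
8. ¬(r ∧ p), u
Accessibility: uRu
The negation has an open branch (countermodel exists).

Not valid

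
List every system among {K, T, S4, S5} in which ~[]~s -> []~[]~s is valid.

S4-tableau for the negation ~(~[]~s -> []~[]~s):
1. ~(~[]~s -> []~[]~s), w0
2. ~[]~s, w0
3. ~[]~[]~s, w0
4. s, w1
5. []~s, w2
6. ~s, w2
Accessibility: w0Rw0, w0Rw1, w0Rw2, w1Rw1, w2Rw2
Complete open branch: countermodel on an S4-frame, so not valid in S4, nor in K, T (the same frame is also a K-frame and a T-frame).
S5-tableau for the negation ~(~[]~s -> []~[]~s):
1. ~(~[]~s -> []~[]~s), w0
2. ~[]~s, w0
3. ~[]~[]~s, w0
4. s, w1
5. []~s, w2
6. ~s, w0
7. ~s, w1
Accessibility: w0Rw0, w0Rw1, w0Rw2, w1Rw0, w1Rw1, w1Rw2, w2Rw0, w2Rw1, w2Rw2
Branch closes: s and ~s both at w1.
Every branch closes (one shown): valid in S5.

S5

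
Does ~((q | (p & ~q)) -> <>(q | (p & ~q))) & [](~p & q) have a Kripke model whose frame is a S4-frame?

Unsatisfiable (every branch closes)

1. ~((q | (p & ~q)) -> <>(q | (p & ~q))) & [](~p & q), u
2. ~((q | (p & ~q)) -> <>(q | (p & ~q))), u
3. [](~p & q), u
4. q | (p & ~q), u
5. ~<>(q | (p & ~q)), u
6. ~p & q, u
7. ~p, u
8. q, u
9. ~(q | (p & ~q)), u
10. ~q, u
11. ~(p & ~q), u
Accessibility: uRu
Branch closes: q and ~q both at u.
Every branch closes; the branch above is one of them.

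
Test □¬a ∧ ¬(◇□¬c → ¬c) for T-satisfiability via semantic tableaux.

Satisfiable

1. □¬a ∧ ¬(◇□¬c → ¬c), u
2. □¬a, u
3. ¬(◇□¬c → ¬c), u
4. ◇□¬c, u
5. c, u
6. ¬a, u
7. □¬c, v
8. ¬a, v
9. ¬c, v
Accessibility: uRu, uRv, vRv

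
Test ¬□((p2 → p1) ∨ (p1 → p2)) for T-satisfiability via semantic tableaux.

1. ¬□((p2 → p1) ∨ (p1 → p2)), u
2. ¬((p2 → p1) ∨ (p1 → p2)), v   [¬□-rule on 1: fresh world v, uRv]
3. ¬(p2 → p1), v   [¬∨-rule on 2]
4. ¬(p1 → p2), v   [¬∨-rule on 2]
5. p2, v   [¬→-rule on 3]
6. ¬p1, v   [¬→-rule on 3]
7. p1, v   [¬→-rule on 4]
8. ¬p2, v   [¬→-rule on 4]
Accessibility: uRu, uRv, vRv
Branch closes: p1 and ¬p1 both at v.
Every branch closes; the branch above is one of them.

Unsatisfiable (every branch closes)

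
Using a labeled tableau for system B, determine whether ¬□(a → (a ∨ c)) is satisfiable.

1. ¬□(a → (a ∨ c)), u
2. ¬(a → (a ∨ c)), v
3. a, v
4. ¬(a ∨ c), v
5. ¬a, v
6. ¬c, v
Accessibility: uRu, uRv, vRu, vRv
Branch closes: a and ¬a both at v.
(One branch shown.) All branches close.

Unsatisfiable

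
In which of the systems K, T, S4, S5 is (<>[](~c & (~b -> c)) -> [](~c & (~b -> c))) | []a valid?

S4-tableau for the negation ~((<>[](~c & (~b -> c)) -> [](~c & (~b -> c))) | []a):
1. ~((<>[](~c & (~b -> c)) -> [](~c & (~b -> c))) | []a), w0
2. ~(<>[](~c & (~b -> c)) -> [](~c & (~b -> c))), w0
3. ~[]a, w0
4. <>[](~c & (~b -> c)), w0
5. ~[](~c & (~b -> c)), w0
6. ~a, w1
7. [](~c & (~b -> c)), w2
8. ~c & (~b -> c), w2
9. ~c, w2
10. ~b -> c, w2
11. b, w2
12. ~(~c & (~b -> c)), w3
13. ~(~b -> c), w3
14. ~b, w3
15. ~c, w3
Accessibility: w0Rw0, w0Rw1, w0Rw2, w0Rw3, w1Rw1, w2Rw2, w3Rw3
Complete open branch: countermodel on an S4-frame, so not valid in S4, nor in K, T (the same frame is also a K-frame and a T-frame).
S5-tableau for the negation ~((<>[](~c & (~b -> c)) -> [](~c & (~b -> c))) | []a):
1. ~((<>[](~c & (~b -> c)) -> [](~c & (~b -> c))) | []a), w0
2. ~(<>[](~c & (~b -> c)) -> [](~c & (~b -> c))), w0
3. ~[]a, w0
4. <>[](~c & (~b -> c)), w0
5. ~[](~c & (~b -> c)), w0
6. ~a, w1
7. [](~c & (~b -> c)), w2
8. ~c & (~b -> c), w0
9. ~c, w0
10. ~b -> c, w0
11. ~c & (~b -> c), w1
12. ~c, w1
13. ~b -> c, w1
14. ~c & (~b -> c), w2
15. ~c, w2
16. ~b -> c, w2
17. b, w0
18. b, w1
19. b, w2
20. ~(~c & (~b -> c)), w3
21. ~c & (~b -> c), w3
22. ~c, w3
23. ~b -> c, w3
24. ~(~b -> c), w3
25. ~b, w3
26. c, w3
Accessibility: w0Rw0, w0Rw1, w0Rw2, w0Rw3, w1Rw0, w1Rw1, w1Rw2, w1Rw3, w2Rw0, w2Rw1, w2Rw2, w2Rw3, w3Rw0, w3Rw1, w3Rw2, w3Rw3
Branch closes: c and ~c both at w3.
Every branch closes (one shown): valid in S5.

S5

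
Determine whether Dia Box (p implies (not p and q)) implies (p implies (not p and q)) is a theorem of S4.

Not valid

Tableau for the negation not (Dia Box (p implies (not p and q)) implies (p implies (not p and q))):
1. not (Dia Box (p implies (not p and q)) implies (p implies (not p and q))), 0
2. Dia Box (p implies (not p and q)), 0   [neg-implies-rule on 1]
3. not (p implies (not p and q)), 0   [neg-implies-rule on 1]
4. p, 0   [neg-implies-rule on 3]
5. not (not p and q), 0   [neg-implies-rule on 3]
6. not q, 0   [neg-and-rule on 5 (branches; this branch)]
7. Box (p implies (not p and q)), 1   [Dia-rule on 2: fresh world 1, 0R1]
8. p implies (not p and q), 1   [Box-rule on 7 via 1R1]
9. not p and q, 1   [implies-rule on 8 (branches; this branch)]
10. not p, 1   [and-rule on 9]
11. q, 1   [and-rule on 9]
Accessibility: 0R0, 0R1, 1R1
The negation has an open branch (countermodel exists).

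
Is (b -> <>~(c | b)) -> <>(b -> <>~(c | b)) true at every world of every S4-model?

Tableau for the negation ~((b -> <>~(c | b)) -> <>(b -> <>~(c | b))):
1. ~((b -> <>~(c | b)) -> <>(b -> <>~(c | b))), u
2. b -> <>~(c | b), u   [~->-rule on 1]
3. ~<>(b -> <>~(c | b)), u   [~->-rule on 1]
4. ~(b -> <>~(c | b)), u   [~<>-rule on 3 via uRu]
5. b, u   [~->-rule on 4]
6. ~<>~(c | b), u   [~->-rule on 4]
7. c | b, u   [~<>-rule on 6 via uRu]
8. <>~(c | b), u   [->-rule on 2 (branches; this branch)]
9. ~(c | b), v   [<>-rule on 8: fresh world v, uRv]
10. ~c, v   [~|-rule on 9]
11. ~b, v   [~|-rule on 9]
12. ~(b -> <>~(c | b)), v   [~<>-rule on 3 via uRv]
13. b, v   [~->-rule on 12]
14. ~<>~(c | b), v   [~->-rule on 12]
Accessibility: uRu, uRv, vRv
Branch closes: b and ~b both at v.
Every branch of the negation's tableau closes; the branch above is one of them.

Valid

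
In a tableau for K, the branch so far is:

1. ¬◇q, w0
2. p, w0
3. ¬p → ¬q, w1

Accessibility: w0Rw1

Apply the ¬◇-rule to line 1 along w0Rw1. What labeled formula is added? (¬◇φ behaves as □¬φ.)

¬◇φ behaves as □¬φ: propagate the negated body to each accessible world.

¬q, w1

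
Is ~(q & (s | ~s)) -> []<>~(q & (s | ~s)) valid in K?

Tableau for the negation ~(~(q & (s | ~s)) -> []<>~(q & (s | ~s))):
1. ~(~(q & (s | ~s)) -> []<>~(q & (s | ~s))), 0
2. ~(q & (s | ~s)), 0   [~->-rule on 1]
3. ~[]<>~(q & (s | ~s)), 0   [~->-rule on 1]
4. ~q, 0   [~&-rule on 2 (branches; this branch)]
5. ~<>~(q & (s | ~s)), 1   [~[]-rule on 3: fresh world 1, 0R1]
Accessibility: 0R1
The negation has an open branch (countermodel exists).

No, not valid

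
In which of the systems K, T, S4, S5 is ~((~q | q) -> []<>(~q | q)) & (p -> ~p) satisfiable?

T-tableau for the formula:
1. ~((~q | q) -> []<>(~q | q)) & (p -> ~p), 0
2. ~((~q | q) -> []<>(~q | q)), 0
3. p -> ~p, 0
4. ~q | q, 0
5. ~[]<>(~q | q), 0
6. ~p, 0
7. q, 0
8. ~<>(~q | q), 1
9. ~(~q | q), 1
10. q, 1
11. ~q, 1
Accessibility: 0R0, 0R1, 1R1
Branch closes: q and ~q both at 1.
Every branch closes (one shown): unsatisfiable in T, hence also in S4, S5 (every S4/S5-frame is a T-frame).
K-tableau for the formula:
1. ~((~q | q) -> []<>(~q | q)) & (p -> ~p), 0
2. ~((~q | q) -> []<>(~q | q)), 0
3. p -> ~p, 0
4. ~q | q, 0
5. ~[]<>(~q | q), 0
6. ~p, 0
7. q, 0
8. ~<>(~q | q), 1
Accessibility: 0R1
Complete open branch: satisfiable in K.

K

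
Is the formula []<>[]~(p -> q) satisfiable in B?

1. []<>[]~(p -> q), u
2. <>[]~(p -> q), u   [[]-rule on 1 via uRu]
3. []~(p -> q), v   [<>-rule on 2: fresh world v, uRv]
4. <>[]~(p -> q), v   [[]-rule on 1 via uRv]
5. ~(p -> q), u   [[]-rule on 3 via vRu]
6. p, u   [~->-rule on 5]
7. ~q, u   [~->-rule on 5]
8. ~(p -> q), v   [[]-rule on 3 via vRv]
9. p, v   [~->-rule on 8]
10. ~q, v   [~->-rule on 8]
11. []~(p -> q), w   [<>-rule on 4: fresh world w, vRw]
12. ~(p -> q), w   [[]-rule on 3 via vRw]
13. p, w   [~->-rule on 12]
14. ~q, w   [~->-rule on 12]
Accessibility: uRu, uRv, vRu, vRv, vRw, wRv, wRw

Satisfiable (open branch found)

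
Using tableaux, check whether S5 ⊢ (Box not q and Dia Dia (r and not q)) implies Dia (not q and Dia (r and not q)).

Tableau for the negation not ((Box not q and Dia Dia (r and not q)) implies Dia (not q and Dia (r and not q))):
1. not ((Box not q and Dia Dia (r and not q)) implies Dia (not q and Dia (r and not q))), 0
2. Box not q and Dia Dia (r and not q), 0
3. not Dia (not q and Dia (r and not q)), 0
4. Box not q, 0
5. Dia Dia (r and not q), 0
6. not (not q and Dia (r and not q)), 0
7. not q, 0
8. not Dia (r and not q), 0
9. not (r and not q), 0
10. not r, 0
11. Dia (r and not q), 1
12. not (not q and Dia (r and not q)), 1
13. not q, 1
14. not (r and not q), 1
15. not Dia (r and not q), 1
16. not r, 1
17. r and not q, 2
18. r, 2
19. not q, 2
20. not (not q and Dia (r and not q)), 2
21. not (r and not q), 2
22. not Dia (r and not q), 2
23. q, 2
Accessibility: 0R0, 0R1, 0R2, 1R0, 1R1, 1R2, 2R0, 2R1, 2R2
Branch closes: q and not q both at 2.
All branches of the negation close; one closing branch shown above.

Valid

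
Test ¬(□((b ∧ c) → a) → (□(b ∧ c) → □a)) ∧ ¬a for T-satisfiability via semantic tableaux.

No, unsatisfiable

1. ¬(□((b ∧ c) → a) → (□(b ∧ c) → □a)) ∧ ¬a, u
2. ¬(□((b ∧ c) → a) → (□(b ∧ c) → □a)), u
3. ¬a, u
4. □((b ∧ c) → a), u
5. ¬(□(b ∧ c) → □a), u
6. □(b ∧ c), u
7. ¬□a, u
8. (b ∧ c) → a, u
9. b ∧ c, u
10. b, u
11. c, u
12. ¬(b ∧ c), u
13. ¬c, u
Accessibility: uRu
Branch closes: c and ¬c both at u.
(One branch shown.) All branches close.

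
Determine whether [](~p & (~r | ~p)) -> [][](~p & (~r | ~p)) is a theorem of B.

Not valid

Tableau for the negation ~([](~p & (~r | ~p)) -> [][](~p & (~r | ~p))):
1. ~([](~p & (~r | ~p)) -> [][](~p & (~r | ~p))), w0
2. [](~p & (~r | ~p)), w0
3. ~[][](~p & (~r | ~p)), w0
4. ~p & (~r | ~p), w0
5. ~p, w0
6. ~r | ~p, w0
7. ~[](~p & (~r | ~p)), w1
8. ~p & (~r | ~p), w1
9. ~p, w1
10. ~r | ~p, w1
11. ~(~p & (~r | ~p)), w2
12. ~(~r | ~p), w2
13. r, w2
14. p, w2
Accessibility: w0Rw0, w0Rw1, w1Rw0, w1Rw1, w1Rw2, w2Rw1, w2Rw2
The negation has an open branch (countermodel exists).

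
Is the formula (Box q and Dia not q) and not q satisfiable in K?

1. (Box q and Dia not q) and not q, w0
2. Box q and Dia not q, w0
3. not q, w0
4. Box q, w0
5. Dia not q, w0
6. not q, w1
7. q, w1
Accessibility: w0Rw1
Branch closes: q and not q both at w1.
All branches of the tableau close; one closing branch shown above.

Unsatisfiable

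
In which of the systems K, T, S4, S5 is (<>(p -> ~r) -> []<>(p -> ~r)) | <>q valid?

S4-tableau for the negation ~((<>(p -> ~r) -> []<>(p -> ~r)) | <>q):
1. ~((<>(p -> ~r) -> []<>(p -> ~r)) | <>q), w0
2. ~(<>(p -> ~r) -> []<>(p -> ~r)), w0
3. ~<>q, w0
4. <>(p -> ~r), w0
5. ~[]<>(p -> ~r), w0
6. ~q, w0
7. p -> ~r, w1
8. ~q, w1
9. ~r, w1
10. ~<>(p -> ~r), w2
11. ~q, w2
12. ~(p -> ~r), w2
13. p, w2
14. r, w2
Accessibility: w0Rw0, w0Rw1, w0Rw2, w1Rw1, w2Rw2
Complete open branch: countermodel on an S4-frame, so not valid in S4, nor in K, T (the same frame is also a K-frame and a T-frame).
S5-tableau for the negation ~((<>(p -> ~r) -> []<>(p -> ~r)) | <>q):
1. ~((<>(p -> ~r) -> []<>(p -> ~r)) | <>q), w0
2. ~(<>(p -> ~r) -> []<>(p -> ~r)), w0
3. ~<>q, w0
4. <>(p -> ~r), w0
5. ~[]<>(p -> ~r), w0
6. ~q, w0
7. p -> ~r, w1
8. ~q, w1
9. ~r, w1
10. ~<>(p -> ~r), w2
11. ~q, w2
12. ~(p -> ~r), w0
13. p, w0
14. r, w0
15. ~(p -> ~r), w1
16. p, w1
17. r, w1
Accessibility: w0Rw0, w0Rw1, w0Rw2, w1Rw0, w1Rw1, w1Rw2, w2Rw0, w2Rw1, w2Rw2
Branch closes: r and ~r both at w1.
Every branch closes (one shown): valid in S5.

S5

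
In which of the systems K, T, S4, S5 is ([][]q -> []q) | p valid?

T-tableau for the negation ~(([][]q -> []q) | p):
1. ~(([][]q -> []q) | p), 0
2. ~([][]q -> []q), 0   [~|-rule on 1]
3. ~p, 0   [~|-rule on 1]
4. [][]q, 0   [~->-rule on 2]
5. ~[]q, 0   [~->-rule on 2]
6. []q, 0   [[]-rule on 4 via 0R0]
7. q, 0   [[]-rule on 6 via 0R0]
8. ~q, 1   [~[]-rule on 5: fresh world 1, 0R1]
9. []q, 1   [[]-rule on 4 via 0R1]
10. q, 1   [[]-rule on 6 via 0R1]
Accessibility: 0R0, 0R1, 1R1
Branch closes: q and ~q both at 1.
Every branch closes (one shown): valid in T, hence also in S4, S5 (every theorem of T is a theorem of S4 and S5).
K-tableau for the negation ~(([][]q -> []q) | p):
1. ~(([][]q -> []q) | p), 0
2. ~([][]q -> []q), 0   [~|-rule on 1]
3. ~p, 0   [~|-rule on 1]
4. [][]q, 0   [~->-rule on 2]
5. ~[]q, 0   [~->-rule on 2]
6. ~q, 1   [~[]-rule on 5: fresh world 1, 0R1]
7. []q, 1   [[]-rule on 4 via 0R1]
Accessibility: 0R1
Complete open branch: countermodel on a K-frame, so not valid in K.

T, S4, S5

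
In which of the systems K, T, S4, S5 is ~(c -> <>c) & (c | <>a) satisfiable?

K

K-tableau for the formula:
1. ~(c -> <>c) & (c | <>a), 0
2. ~(c -> <>c), 0
3. c | <>a, 0
4. c, 0
5. ~<>c, 0
6. <>a, 0
7. a, 1
8. ~c, 1
Accessibility: 0R1
Complete open branch: satisfiable in K.
T-tableau for the formula:
1. ~(c -> <>c) & (c | <>a), 0
2. ~(c -> <>c), 0
3. c | <>a, 0
4. c, 0
5. ~<>c, 0
6. ~c, 0
Accessibility: 0R0
Branch closes: c and ~c both at 0.
Every branch closes (one shown): unsatisfiable in T, hence also in S4, S5 (every S4/S5-frame is a T-frame).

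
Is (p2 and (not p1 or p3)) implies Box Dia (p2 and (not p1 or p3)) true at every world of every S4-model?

No, not valid

Tableau for the negation not ((p2 and (not p1 or p3)) implies Box Dia (p2 and (not p1 or p3))):
1. not ((p2 and (not p1 or p3)) implies Box Dia (p2 and (not p1 or p3))), u
2. p2 and (not p1 or p3), u
3. not Box Dia (p2 and (not p1 or p3)), u
4. p2, u
5. not p1 or p3, u
6. p3, u
7. not Dia (p2 and (not p1 or p3)), v
8. not (p2 and (not p1 or p3)), v
9. not (not p1 or p3), v
10. p1, v
11. not p3, v
Accessibility: uRu, uRv, vRv
The negation has an open branch (countermodel exists).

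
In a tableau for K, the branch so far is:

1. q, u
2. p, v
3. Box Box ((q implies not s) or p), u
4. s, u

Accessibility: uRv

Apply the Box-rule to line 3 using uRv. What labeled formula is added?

Box ((q implies not s) or p), v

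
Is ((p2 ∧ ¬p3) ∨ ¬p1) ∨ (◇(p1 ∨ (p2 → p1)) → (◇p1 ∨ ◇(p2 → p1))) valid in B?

Tableau for the negation ¬(((p2 ∧ ¬p3) ∨ ¬p1) ∨ (◇(p1 ∨ (p2 → p1)) → (◇p1 ∨ ◇(p2 → p1)))):
1. ¬(((p2 ∧ ¬p3) ∨ ¬p1) ∨ (◇(p1 ∨ (p2 → p1)) → (◇p1 ∨ ◇(p2 → p1)))), u
2. ¬((p2 ∧ ¬p3) ∨ ¬p1), u   [¬∨-rule on 1]
3. ¬(◇(p1 ∨ (p2 → p1)) → (◇p1 ∨ ◇(p2 → p1))), u   [¬∨-rule on 1]
4. ¬(p2 ∧ ¬p3), u   [¬∨-rule on 2]
5. p1, u   [¬∨-rule on 2]
6. ◇(p1 ∨ (p2 → p1)), u   [¬→-rule on 3]
7. ¬(◇p1 ∨ ◇(p2 → p1)), u   [¬→-rule on 3]
8. ¬◇p1, u   [¬∨-rule on 7]
9. ¬◇(p2 → p1), u   [¬∨-rule on 7]
10. ¬p1, u   [¬◇-rule on 8 via uRu]
Accessibility: uRu
Branch closes: p1 and ¬p1 both at u.
Every branch of the negation's tableau closes; the branch above is one of them.

Valid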